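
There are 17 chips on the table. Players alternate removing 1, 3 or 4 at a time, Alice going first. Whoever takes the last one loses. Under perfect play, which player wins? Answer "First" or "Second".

Second

W/L table (W = player to move can force a win):
i:   0  1  2  3  4  5  6  7  8  9 10 11 12 13 14 15 16 17
     W  L  W  L  W  W  W  W  L  W  L  W  W  W  W  L  W  L
Position 17 is L, so the second player wins.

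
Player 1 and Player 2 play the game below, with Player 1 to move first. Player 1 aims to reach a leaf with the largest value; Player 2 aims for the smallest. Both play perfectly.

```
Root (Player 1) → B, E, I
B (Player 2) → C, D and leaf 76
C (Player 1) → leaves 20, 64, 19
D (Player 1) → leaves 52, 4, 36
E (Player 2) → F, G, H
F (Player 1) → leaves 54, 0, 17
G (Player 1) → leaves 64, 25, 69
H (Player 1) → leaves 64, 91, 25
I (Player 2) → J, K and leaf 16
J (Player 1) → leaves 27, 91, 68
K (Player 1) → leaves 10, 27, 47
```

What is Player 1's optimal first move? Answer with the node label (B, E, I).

C (Player 1): max(20, 64, 19) = 64
D (Player 1): max(52, 4, 36) = 52
B (Player 2): min(64, 52, 76) = 52
F (Player 1): max(54, 0, 17) = 54
G (Player 1): max(64, 25, 69) = 69
H (Player 1): max(64, 91, 25) = 91
E (Player 2): min(54, 69, 91) = 54
J (Player 1): max(27, 91, 68) = 91
K (Player 1): max(10, 27, 47) = 47
I (Player 2): min(91, 47, 16) = 16
Root (Player 1): max(52, 54, 16) = 54
Player 1 picks the child with the highest value: E (value 54).

E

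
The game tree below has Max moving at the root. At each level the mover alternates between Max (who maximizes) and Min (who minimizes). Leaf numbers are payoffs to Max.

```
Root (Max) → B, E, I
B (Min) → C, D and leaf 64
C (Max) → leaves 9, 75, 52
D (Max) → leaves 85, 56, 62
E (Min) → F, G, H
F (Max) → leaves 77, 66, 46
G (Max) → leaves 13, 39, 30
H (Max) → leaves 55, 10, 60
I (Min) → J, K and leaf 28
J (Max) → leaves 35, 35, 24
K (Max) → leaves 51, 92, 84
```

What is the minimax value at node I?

J: max(35, 35, 24) = 35
K: max(51, 92, 84) = 92
I: min(35, 92, 28) = 28

28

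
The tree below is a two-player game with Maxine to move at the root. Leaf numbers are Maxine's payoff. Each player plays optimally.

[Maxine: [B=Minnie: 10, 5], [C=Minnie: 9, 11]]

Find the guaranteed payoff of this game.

9

B (Minnie): min(10, 5) = 5
C (Minnie): min(9, 11) = 9
Root (Maxine): max(5, 9) = 9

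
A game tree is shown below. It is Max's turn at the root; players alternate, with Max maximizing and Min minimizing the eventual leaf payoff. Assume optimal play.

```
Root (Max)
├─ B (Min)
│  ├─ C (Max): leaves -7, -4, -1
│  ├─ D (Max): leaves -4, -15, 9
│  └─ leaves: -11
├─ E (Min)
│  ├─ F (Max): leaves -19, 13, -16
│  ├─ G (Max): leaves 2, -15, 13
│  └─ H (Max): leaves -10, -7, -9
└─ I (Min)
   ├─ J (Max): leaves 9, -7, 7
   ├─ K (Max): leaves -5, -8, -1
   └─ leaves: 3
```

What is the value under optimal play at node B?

C: max(-7, -4, -1) = -1
D: max(-4, -15, 9) = 9
B: min(-1, 9, -11) = -11

-11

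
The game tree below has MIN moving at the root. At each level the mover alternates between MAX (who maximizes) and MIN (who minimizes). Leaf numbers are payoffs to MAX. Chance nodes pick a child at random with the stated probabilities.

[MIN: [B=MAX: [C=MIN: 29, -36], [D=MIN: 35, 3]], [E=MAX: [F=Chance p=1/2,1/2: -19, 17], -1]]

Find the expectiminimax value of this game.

C (MIN): min(29, -36) = -36
D (MIN): min(35, 3) = 3
B (MAX): max(-36, 3) = 3
F (Chance): 1/2·-19 + 1/2·17 = -1
E (MAX): max(-1, -1) = -1
Root (MIN): min(3, -1) = -1

-1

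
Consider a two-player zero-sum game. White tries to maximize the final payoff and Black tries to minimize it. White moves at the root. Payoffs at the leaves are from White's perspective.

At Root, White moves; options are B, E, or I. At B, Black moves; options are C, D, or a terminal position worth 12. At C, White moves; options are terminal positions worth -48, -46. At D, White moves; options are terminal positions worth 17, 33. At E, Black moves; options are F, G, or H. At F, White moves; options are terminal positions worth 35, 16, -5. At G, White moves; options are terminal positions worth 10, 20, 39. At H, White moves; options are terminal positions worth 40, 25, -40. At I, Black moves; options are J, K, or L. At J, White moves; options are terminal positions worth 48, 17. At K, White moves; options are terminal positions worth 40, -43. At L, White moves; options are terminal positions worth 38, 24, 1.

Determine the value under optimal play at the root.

38

C (White): max(-48, -46) = -46
D (White): max(17, 33) = 33
B (Black): min(-46, 33, 12) = -46
F (White): max(35, 16, -5) = 35
G (White): max(10, 20, 39) = 39
H (White): max(40, 25, -40) = 40
E (Black): min(35, 39, 40) = 35
J (White): max(48, 17) = 48
K (White): max(40, -43) = 40
L (White): max(38, 24, 1) = 38
I (Black): min(48, 40, 38) = 38
Root (White): max(-46, 35, 38) = 38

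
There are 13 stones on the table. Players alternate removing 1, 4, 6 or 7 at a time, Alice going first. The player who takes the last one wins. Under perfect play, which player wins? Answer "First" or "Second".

i:   0  1  2  3  4  5  6  7  8  9 10 11 12 13
     L  W  L  W  W  L  W  W  W  W  L  W  W  L
Position 13 is L, so the second player wins.

Second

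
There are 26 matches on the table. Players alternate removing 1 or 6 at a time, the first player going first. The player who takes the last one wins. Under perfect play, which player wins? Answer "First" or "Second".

First

Positions where the player to move wins (W) vs loses (L):
i:   0  1  2  3  4  5  6  7  8  9 10 11 12 13 14 15 16 17 18 19 20 21 22 23 24 25 26
     L  W  L  W  L  W  W  L  W  L  W  L  W  W  L  W  L  W  L  W  W  L  W  L  W  L  W
Position 26 is W, so the first player wins.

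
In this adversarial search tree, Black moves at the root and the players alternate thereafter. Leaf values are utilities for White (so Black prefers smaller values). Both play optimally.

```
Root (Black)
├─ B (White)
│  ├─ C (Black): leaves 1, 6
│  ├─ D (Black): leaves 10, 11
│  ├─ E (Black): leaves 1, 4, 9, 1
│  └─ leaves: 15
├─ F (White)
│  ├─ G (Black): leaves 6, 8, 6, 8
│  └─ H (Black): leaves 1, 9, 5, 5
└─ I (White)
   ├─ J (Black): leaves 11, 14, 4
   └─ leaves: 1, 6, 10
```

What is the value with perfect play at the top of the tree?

C (Black): min(1, 6) = 1
D (Black): min(10, 11) = 10
E (Black): min(1, 4, 9, 1) = 1
B (White): max(1, 10, 1, 15) = 15
G (Black): min(6, 8, 6, 8) = 6
H (Black): min(1, 9, 5, 5) = 1
F (White): max(6, 1) = 6
J (Black): min(11, 14, 4) = 4
I (White): max(4, 1, 6, 10) = 10
Root (Black): min(15, 6, 10) = 6

6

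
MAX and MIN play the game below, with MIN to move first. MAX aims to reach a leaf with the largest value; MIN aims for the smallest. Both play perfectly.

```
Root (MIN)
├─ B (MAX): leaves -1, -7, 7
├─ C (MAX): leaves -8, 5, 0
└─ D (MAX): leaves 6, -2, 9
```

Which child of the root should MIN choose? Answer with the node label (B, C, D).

C

B (MAX): max(-1, -7, 7) = 7
C (MAX): max(-8, 5, 0) = 5
D (MAX): max(6, -2, 9) = 9
Root (MIN): min(7, 5, 9) = 5
MIN picks the child with the lowest value: C (value 5).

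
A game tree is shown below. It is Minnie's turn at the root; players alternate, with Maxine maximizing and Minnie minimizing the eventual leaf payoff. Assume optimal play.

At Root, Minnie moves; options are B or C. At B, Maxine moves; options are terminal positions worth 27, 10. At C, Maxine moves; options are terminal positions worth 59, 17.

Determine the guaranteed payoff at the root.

27

B (Maxine): max(27, 10) = 27
C (Maxine): max(59, 17) = 59
Root (Minnie): min(27, 59) = 27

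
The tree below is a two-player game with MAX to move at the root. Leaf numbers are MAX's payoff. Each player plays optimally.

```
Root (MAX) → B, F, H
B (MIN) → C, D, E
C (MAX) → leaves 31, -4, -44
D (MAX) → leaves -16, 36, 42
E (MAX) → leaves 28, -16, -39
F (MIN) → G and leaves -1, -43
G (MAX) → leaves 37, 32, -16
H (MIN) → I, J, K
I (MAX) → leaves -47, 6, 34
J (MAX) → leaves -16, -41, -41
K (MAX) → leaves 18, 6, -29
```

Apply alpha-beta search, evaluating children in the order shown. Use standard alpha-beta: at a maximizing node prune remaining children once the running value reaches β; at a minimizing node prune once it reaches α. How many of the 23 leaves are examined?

C [α=-∞,β=+∞]: v=31
D [α=-∞,β=31]: v=36 after child 2 ≥ β → β-cutoff, skip 1
E [α=-∞,β=31]: v=28
B [α=-∞,β=+∞]: v=28
G [α=28,β=+∞]: v=37
F [α=28,β=+∞]: v=-1 after child 2 ≤ α → α-cutoff, skip 1
I [α=28,β=+∞]: v=34
J [α=28,β=34]: v=-16
H [α=28,β=+∞]: v=-16 after child 2 ≤ α → α-cutoff, skip 1
Root [α=-∞,β=+∞]: v=28
Leaves evaluated: 18 of 23.

18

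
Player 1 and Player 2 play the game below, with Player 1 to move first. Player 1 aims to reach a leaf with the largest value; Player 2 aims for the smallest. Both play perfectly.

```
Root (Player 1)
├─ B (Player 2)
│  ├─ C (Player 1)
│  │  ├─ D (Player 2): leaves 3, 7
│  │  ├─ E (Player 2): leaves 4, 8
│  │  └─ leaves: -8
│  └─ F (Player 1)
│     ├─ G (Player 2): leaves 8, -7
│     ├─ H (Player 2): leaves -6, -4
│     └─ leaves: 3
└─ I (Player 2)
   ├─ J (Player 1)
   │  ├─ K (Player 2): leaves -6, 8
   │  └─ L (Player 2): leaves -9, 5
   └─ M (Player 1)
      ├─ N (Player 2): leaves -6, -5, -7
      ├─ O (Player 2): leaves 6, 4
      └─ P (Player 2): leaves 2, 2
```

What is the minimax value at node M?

N: min(-6, -5, -7) = -7
O: min(6, 4) = 4
P: min(2, 2) = 2
M: max(-7, 4, 2) = 4

4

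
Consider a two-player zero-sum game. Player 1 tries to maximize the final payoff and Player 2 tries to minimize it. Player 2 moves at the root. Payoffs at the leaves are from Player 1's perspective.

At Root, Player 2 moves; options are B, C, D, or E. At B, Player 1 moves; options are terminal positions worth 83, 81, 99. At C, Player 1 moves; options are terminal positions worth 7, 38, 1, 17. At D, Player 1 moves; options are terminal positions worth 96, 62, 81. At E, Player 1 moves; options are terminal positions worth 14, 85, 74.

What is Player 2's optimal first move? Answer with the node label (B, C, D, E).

B (Player 1): max(83, 81, 99) = 99
C (Player 1): max(7, 38, 1, 17) = 38
D (Player 1): max(96, 62, 81) = 96
E (Player 1): max(14, 85, 74) = 85
Root (Player 2): min(99, 38, 96, 85) = 38
Player 2 picks the child with the lowest value: C (value 38).

C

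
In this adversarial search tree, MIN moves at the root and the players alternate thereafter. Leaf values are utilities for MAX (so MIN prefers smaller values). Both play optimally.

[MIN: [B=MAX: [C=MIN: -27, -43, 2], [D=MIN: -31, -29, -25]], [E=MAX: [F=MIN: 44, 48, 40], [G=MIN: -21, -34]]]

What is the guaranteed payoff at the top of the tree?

C (MIN): min(-27, -43, 2) = -43
D (MIN): min(-31, -29, -25) = -31
B (MAX): max(-43, -31) = -31
F (MIN): min(44, 48, 40) = 40
G (MIN): min(-21, -34) = -34
E (MAX): max(40, -34) = 40
Root (MIN): min(-31, 40) = -31

-31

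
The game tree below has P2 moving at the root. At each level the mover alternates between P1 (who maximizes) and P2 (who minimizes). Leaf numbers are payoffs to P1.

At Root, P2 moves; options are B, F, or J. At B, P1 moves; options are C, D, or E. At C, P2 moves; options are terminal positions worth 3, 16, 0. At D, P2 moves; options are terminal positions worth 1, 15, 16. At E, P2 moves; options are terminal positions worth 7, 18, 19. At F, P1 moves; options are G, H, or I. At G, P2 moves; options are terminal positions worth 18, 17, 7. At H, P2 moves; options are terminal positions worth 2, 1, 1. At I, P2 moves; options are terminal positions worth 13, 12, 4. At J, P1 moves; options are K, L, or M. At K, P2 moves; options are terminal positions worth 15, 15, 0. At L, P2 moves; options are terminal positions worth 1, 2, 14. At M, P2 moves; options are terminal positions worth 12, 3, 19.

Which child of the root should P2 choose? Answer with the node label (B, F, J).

C (P2): min(3, 16, 0) = 0
D (P2): min(1, 15, 16) = 1
E (P2): min(7, 18, 19) = 7
B (P1): max(0, 1, 7) = 7
G (P2): min(18, 17, 7) = 7
H (P2): min(2, 1, 1) = 1
I (P2): min(13, 12, 4) = 4
F (P1): max(7, 1, 4) = 7
K (P2): min(15, 15, 0) = 0
L (P2): min(1, 2, 14) = 1
M (P2): min(12, 3, 19) = 3
J (P1): max(0, 1, 3) = 3
Root (P2): min(7, 7, 3) = 3
P2 picks the child with the lowest value: J (value 3).

J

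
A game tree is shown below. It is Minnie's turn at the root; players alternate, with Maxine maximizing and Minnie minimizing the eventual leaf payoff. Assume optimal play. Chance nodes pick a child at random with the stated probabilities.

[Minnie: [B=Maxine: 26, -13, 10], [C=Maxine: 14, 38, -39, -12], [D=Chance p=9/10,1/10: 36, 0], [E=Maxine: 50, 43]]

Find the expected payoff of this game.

B (Maxine): max(26, -13, 10) = 26
C (Maxine): max(14, 38, -39, -12) = 38
D (Chance): 9/10·36 + 1/10·0 = 32.4
E (Maxine): max(50, 43) = 50
Root (Minnie): min(26, 38, 32.4, 50) = 26

26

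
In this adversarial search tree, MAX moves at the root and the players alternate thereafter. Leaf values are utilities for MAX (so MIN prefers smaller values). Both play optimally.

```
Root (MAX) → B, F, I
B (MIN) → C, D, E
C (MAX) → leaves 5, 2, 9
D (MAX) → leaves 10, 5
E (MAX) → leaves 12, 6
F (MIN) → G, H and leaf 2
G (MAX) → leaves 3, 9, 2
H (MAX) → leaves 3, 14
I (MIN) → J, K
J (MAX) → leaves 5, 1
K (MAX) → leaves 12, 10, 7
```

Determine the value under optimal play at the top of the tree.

C (MAX): max(5, 2, 9) = 9
D (MAX): max(10, 5) = 10
E (MAX): max(12, 6) = 12
B (MIN): min(9, 10, 12) = 9
G (MAX): max(3, 9, 2) = 9
H (MAX): max(3, 14) = 14
F (MIN): min(9, 14, 2) = 2
J (MAX): max(5, 1) = 5
K (MAX): max(12, 10, 7) = 12
I (MIN): min(5, 12) = 5
Root (MAX): max(9, 2, 5) = 9

9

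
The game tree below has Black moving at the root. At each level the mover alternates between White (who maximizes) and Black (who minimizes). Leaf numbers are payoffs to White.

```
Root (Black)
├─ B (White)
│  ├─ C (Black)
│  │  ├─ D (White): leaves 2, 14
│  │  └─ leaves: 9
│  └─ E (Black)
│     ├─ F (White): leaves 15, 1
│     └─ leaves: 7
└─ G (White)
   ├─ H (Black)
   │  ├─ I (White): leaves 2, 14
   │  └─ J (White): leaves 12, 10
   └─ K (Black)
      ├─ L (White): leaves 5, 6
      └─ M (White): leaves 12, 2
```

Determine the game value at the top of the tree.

D (White): max(2, 14) = 14
C (Black): min(14, 9) = 9
F (White): max(15, 1) = 15
E (Black): min(15, 7) = 7
B (White): max(9, 7) = 9
I (White): max(2, 14) = 14
J (White): max(12, 10) = 12
H (Black): min(14, 12) = 12
L (White): max(5, 6) = 6
M (White): max(12, 2) = 12
K (Black): min(6, 12) = 6
G (White): max(12, 6) = 12
Root (Black): min(9, 12) = 9

9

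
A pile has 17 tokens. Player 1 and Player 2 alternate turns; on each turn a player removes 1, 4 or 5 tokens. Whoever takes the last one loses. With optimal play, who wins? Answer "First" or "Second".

Second

i:   0  1  2  3  4  5  6  7  8  9 10 11 12 13 14 15 16 17
     W  L  W  L  W  W  W  W  W  L  W  L  W  W  W  W  W  L
Position 17 is L, so the second player wins.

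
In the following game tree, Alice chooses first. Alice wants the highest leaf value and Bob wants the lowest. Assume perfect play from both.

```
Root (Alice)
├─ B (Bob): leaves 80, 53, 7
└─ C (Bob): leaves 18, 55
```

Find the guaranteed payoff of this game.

B (Bob): min(80, 53, 7) = 7
C (Bob): min(18, 55) = 18
Root (Alice): max(7, 18) = 18

18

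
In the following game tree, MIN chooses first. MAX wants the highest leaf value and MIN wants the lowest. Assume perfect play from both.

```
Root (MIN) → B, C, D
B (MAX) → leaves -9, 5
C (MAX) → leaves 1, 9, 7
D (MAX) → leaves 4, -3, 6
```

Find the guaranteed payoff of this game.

B (MAX): max(-9, 5) = 5
C (MAX): max(1, 9, 7) = 9
D (MAX): max(4, -3, 6) = 6
Root (MIN): min(5, 9, 6) = 5

5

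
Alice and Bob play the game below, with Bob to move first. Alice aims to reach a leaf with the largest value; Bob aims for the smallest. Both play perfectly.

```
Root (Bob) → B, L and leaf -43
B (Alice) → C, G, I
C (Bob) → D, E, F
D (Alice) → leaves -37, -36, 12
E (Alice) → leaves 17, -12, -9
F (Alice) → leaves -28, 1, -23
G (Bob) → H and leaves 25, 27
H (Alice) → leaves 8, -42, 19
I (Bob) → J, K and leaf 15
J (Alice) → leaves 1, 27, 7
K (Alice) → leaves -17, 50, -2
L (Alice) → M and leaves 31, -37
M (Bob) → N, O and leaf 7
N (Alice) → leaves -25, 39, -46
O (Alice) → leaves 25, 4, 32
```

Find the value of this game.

D (Alice): max(-37, -36, 12) = 12
E (Alice): max(17, -12, -9) = 17
F (Alice): max(-28, 1, -23) = 1
C (Bob): min(12, 17, 1) = 1
H (Alice): max(8, -42, 19) = 19
G (Bob): min(19, 25, 27) = 19
J (Alice): max(1, 27, 7) = 27
K (Alice): max(-17, 50, -2) = 50
I (Bob): min(27, 50, 15) = 15
B (Alice): max(1, 19, 15) = 19
N (Alice): max(-25, 39, -46) = 39
O (Alice): max(25, 4, 32) = 32
M (Bob): min(39, 32, 7) = 7
L (Alice): max(7, 31, -37) = 31
Root (Bob): min(19, 31, -43) = -43

-43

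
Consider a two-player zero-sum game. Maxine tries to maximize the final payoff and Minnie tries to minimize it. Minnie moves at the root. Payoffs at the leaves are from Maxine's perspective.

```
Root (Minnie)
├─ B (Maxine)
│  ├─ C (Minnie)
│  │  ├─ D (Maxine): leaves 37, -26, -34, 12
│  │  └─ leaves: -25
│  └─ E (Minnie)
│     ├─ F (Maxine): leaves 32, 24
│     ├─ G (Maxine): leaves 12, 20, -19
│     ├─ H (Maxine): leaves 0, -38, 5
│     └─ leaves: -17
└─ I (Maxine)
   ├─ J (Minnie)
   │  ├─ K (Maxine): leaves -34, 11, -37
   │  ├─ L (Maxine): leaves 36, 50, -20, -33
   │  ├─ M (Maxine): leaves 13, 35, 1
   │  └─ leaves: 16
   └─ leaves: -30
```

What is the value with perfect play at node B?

D: max(37, -26, -34, 12) = 37
C: min(37, -25) = -25
F: max(32, 24) = 32
G: max(12, 20, -19) = 20
H: max(0, -38, 5) = 5
E: min(32, 20, 5, -17) = -17
B: max(-25, -17) = -17

-17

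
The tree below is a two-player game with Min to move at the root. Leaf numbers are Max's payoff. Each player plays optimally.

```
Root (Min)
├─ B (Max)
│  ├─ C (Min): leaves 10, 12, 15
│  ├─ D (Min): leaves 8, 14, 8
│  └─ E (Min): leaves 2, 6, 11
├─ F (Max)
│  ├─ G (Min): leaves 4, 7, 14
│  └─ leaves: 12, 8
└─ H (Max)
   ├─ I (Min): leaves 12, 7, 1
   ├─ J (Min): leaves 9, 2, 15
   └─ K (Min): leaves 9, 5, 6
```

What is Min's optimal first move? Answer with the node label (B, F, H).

C (Min): min(10, 12, 15) = 10
D (Min): min(8, 14, 8) = 8
E (Min): min(2, 6, 11) = 2
B (Max): max(10, 8, 2) = 10
G (Min): min(4, 7, 14) = 4
F (Max): max(4, 12, 8) = 12
I (Min): min(12, 7, 1) = 1
J (Min): min(9, 2, 15) = 2
K (Min): min(9, 5, 6) = 5
H (Max): max(1, 2, 5) = 5
Root (Min): min(10, 12, 5) = 5
Min picks the child with the lowest value: H (value 5).

H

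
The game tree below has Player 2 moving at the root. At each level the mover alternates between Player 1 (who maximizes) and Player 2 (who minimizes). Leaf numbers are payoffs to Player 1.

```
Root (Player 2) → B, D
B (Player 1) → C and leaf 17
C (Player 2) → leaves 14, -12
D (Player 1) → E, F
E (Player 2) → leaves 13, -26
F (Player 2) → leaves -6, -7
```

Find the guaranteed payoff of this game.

C (Player 2): min(14, -12) = -12
B (Player 1): max(-12, 17) = 17
E (Player 2): min(13, -26) = -26
F (Player 2): min(-6, -7) = -7
D (Player 1): max(-26, -7) = -7
Root (Player 2): min(17, -7) = -7

-7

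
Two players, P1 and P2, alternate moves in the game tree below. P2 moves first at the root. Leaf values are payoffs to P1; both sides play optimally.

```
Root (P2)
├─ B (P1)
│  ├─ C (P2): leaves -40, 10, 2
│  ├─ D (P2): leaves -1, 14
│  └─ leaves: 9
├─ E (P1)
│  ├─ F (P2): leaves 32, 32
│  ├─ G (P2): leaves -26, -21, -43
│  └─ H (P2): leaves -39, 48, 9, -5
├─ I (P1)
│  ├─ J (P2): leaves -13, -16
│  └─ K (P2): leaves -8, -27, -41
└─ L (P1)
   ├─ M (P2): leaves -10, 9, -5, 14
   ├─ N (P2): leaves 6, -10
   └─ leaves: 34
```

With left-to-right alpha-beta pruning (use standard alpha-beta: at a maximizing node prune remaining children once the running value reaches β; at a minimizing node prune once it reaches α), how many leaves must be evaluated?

C [α=-∞,β=+∞]: v=-40
D [α=-40,β=+∞]: v=-1
B [α=-∞,β=+∞]: v=9
F [α=-∞,β=9]: v=32
E [α=-∞,β=9]: v=32 after child 1 ≥ β → β-cutoff, skip 2
J [α=-∞,β=9]: v=-16
K [α=-16,β=9]: v=-27 after child 2 ≤ α → α-cutoff, skip 1
I [α=-∞,β=9]: v=-16
M [α=-∞,β=-16]: v=-10
L [α=-∞,β=-16]: v=-10 after child 1 ≥ β → β-cutoff, skip 2
Root [α=-∞,β=+∞]: v=-16
Leaves evaluated: 16 of 27.

16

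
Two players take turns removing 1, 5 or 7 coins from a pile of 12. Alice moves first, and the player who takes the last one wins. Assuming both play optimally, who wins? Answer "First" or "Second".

Mark each pile size as W (mover wins) or L (mover loses):
i:   0  1  2  3  4  5  6  7  8  9 10 11 12
     L  W  L  W  L  W  L  W  L  W  L  W  L
Position 12 is L, so the second player wins.

Second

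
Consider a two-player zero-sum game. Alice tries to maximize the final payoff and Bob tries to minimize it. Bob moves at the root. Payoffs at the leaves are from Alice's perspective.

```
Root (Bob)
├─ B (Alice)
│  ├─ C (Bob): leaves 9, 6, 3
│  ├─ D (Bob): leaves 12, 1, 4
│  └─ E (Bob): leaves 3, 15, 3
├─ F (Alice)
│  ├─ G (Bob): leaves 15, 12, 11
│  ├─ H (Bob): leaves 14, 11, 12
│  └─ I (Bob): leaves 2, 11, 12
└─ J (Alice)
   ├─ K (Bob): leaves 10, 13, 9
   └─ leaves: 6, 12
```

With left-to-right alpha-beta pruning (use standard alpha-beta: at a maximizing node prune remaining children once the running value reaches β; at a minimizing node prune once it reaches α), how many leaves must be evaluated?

C [α=-∞,β=+∞]: v=3
D [α=3,β=+∞]: v=1 after child 2 ≤ α → α-cutoff, skip 1
E [α=3,β=+∞]: v=3 after child 1 ≤ α → α-cutoff, skip 2
B [α=-∞,β=+∞]: v=3
G [α=-∞,β=3]: v=11
F [α=-∞,β=3]: v=11 after child 1 ≥ β → β-cutoff, skip 2
K [α=-∞,β=3]: v=9
J [α=-∞,β=3]: v=9 after child 1 ≥ β → β-cutoff, skip 2
Root [α=-∞,β=+∞]: v=3
Leaves evaluated: 12 of 23.

12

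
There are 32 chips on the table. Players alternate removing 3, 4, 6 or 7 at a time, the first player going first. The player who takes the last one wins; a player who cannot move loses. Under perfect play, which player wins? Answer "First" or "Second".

Second

W/L table (W = player to move can force a win):
i:   0  1  2  3  4  5  6  7  8  9 10 11 12 13 14 15 16 17 18 19 20 21 22 23 24 25 26 27 28 29 30 31 32
     L  L  L  W  W  W  W  W  W  W  L  L  L  W  W  W  W  W  W  W  L  L  L  W  W  W  W  W  W  W  L  L  L
Position 32 is L, so the second player wins.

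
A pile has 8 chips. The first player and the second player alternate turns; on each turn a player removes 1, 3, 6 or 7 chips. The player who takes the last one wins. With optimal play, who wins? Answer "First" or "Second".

First

i:   0  1  2  3  4  5  6  7  8
     L  W  L  W  L  W  W  W  W
Position 8 is W, so the first player wins.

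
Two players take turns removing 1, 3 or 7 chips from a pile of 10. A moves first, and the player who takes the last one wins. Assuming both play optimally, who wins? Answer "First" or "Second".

Positions where the player to move wins (W) vs loses (L):
i:   0  1  2  3  4  5  6  7  8  9 10
     L  W  L  W  L  W  L  W  L  W  L
Position 10 is L, so the second player wins.

Second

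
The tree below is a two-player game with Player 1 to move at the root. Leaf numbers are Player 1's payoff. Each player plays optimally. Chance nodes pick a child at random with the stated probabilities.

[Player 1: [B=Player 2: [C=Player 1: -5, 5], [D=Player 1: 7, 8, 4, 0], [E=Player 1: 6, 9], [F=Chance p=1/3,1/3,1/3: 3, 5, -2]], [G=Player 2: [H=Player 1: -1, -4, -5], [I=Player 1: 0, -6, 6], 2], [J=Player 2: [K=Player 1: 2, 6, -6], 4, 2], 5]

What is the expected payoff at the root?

C (Player 1): max(-5, 5) = 5
D (Player 1): max(7, 8, 4, 0) = 8
E (Player 1): max(6, 9) = 9
F (Chance): 1/3·3 + 1/3·5 + 1/3·-2 = 2
B (Player 2): min(5, 8, 9, 2) = 2
H (Player 1): max(-1, -4, -5) = -1
I (Player 1): max(0, -6, 6) = 6
G (Player 2): min(-1, 6, 2) = -1
K (Player 1): max(2, 6, -6) = 6
J (Player 2): min(6, 4, 2) = 2
Root (Player 1): max(2, -1, 2, 5) = 5

5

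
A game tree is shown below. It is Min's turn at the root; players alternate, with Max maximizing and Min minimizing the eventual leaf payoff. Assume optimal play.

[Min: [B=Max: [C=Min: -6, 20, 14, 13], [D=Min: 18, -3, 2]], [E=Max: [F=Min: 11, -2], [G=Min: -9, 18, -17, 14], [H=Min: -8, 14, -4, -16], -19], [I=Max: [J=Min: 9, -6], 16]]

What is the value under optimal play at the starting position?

-3

C (Min): min(-6, 20, 14, 13) = -6
D (Min): min(18, -3, 2) = -3
B (Max): max(-6, -3) = -3
F (Min): min(11, -2) = -2
G (Min): min(-9, 18, -17, 14) = -17
H (Min): min(-8, 14, -4, -16) = -16
E (Max): max(-2, -17, -16, -19) = -2
J (Min): min(9, -6) = -6
I (Max): max(-6, 16) = 16
Root (Min): min(-3, -2, 16) = -3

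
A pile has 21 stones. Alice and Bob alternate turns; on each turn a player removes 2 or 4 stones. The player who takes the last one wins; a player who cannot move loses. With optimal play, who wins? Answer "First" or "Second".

First

Mark each pile size as W (mover wins) or L (mover loses):
i:   0  1  2  3  4  5  6  7  8  9 10 11 12 13 14 15 16 17 18 19 20 21
     L  L  W  W  W  W  L  L  W  W  W  W  L  L  W  W  W  W  L  L  W  W
Position 21 is W, so the first player wins.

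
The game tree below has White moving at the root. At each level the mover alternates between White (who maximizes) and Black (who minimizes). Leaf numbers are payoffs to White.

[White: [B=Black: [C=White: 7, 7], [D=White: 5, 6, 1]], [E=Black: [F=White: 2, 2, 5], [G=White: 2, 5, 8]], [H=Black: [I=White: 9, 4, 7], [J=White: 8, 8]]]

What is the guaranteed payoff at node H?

8

I: max(9, 4, 7) = 9
J: max(8, 8) = 8
H: min(9, 8) = 8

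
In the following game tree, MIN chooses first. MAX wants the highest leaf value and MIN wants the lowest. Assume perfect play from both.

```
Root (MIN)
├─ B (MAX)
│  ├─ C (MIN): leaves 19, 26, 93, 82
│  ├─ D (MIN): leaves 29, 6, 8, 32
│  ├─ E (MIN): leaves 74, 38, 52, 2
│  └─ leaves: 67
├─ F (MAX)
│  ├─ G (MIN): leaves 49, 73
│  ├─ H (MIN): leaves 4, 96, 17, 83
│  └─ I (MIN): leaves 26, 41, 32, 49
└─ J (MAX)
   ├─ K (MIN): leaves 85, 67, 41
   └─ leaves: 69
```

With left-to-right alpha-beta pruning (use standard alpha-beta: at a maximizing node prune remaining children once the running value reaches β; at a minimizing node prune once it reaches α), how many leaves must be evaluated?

19

C [α=-∞,β=+∞]: v=19
D [α=19,β=+∞]: v=6 after child 2 ≤ α → α-cutoff, skip 2
E [α=19,β=+∞]: v=2
B [α=-∞,β=+∞]: v=67
G [α=-∞,β=67]: v=49
H [α=49,β=67]: v=4 after child 1 ≤ α → α-cutoff, skip 3
I [α=49,β=67]: v=26 after child 1 ≤ α → α-cutoff, skip 3
F [α=-∞,β=67]: v=49
K [α=-∞,β=49]: v=41
J [α=-∞,β=49]: v=69
Root [α=-∞,β=+∞]: v=49
Leaves evaluated: 19 of 27.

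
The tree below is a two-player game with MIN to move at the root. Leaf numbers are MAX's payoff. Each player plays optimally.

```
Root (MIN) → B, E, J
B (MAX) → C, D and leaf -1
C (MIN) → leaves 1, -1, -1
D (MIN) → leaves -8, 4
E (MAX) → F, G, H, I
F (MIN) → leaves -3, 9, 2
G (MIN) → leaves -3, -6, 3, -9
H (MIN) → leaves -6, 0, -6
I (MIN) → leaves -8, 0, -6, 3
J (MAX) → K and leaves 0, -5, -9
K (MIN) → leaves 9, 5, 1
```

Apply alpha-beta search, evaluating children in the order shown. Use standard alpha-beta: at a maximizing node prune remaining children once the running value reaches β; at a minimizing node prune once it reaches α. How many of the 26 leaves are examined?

C [α=-∞,β=+∞]: v=-1
D [α=-1,β=+∞]: v=-8 after child 1 ≤ α → α-cutoff, skip 1
B [α=-∞,β=+∞]: v=-1
F [α=-∞,β=-1]: v=-3
G [α=-3,β=-1]: v=-3 after child 1 ≤ α → α-cutoff, skip 3
H [α=-3,β=-1]: v=-6 after child 1 ≤ α → α-cutoff, skip 2
I [α=-3,β=-1]: v=-8 after child 1 ≤ α → α-cutoff, skip 3
E [α=-∞,β=-1]: v=-3
K [α=-∞,β=-3]: v=1
J [α=-∞,β=-3]: v=1 after child 1 ≥ β → β-cutoff, skip 3
Root [α=-∞,β=+∞]: v=-3
Leaves evaluated: 14 of 26.

14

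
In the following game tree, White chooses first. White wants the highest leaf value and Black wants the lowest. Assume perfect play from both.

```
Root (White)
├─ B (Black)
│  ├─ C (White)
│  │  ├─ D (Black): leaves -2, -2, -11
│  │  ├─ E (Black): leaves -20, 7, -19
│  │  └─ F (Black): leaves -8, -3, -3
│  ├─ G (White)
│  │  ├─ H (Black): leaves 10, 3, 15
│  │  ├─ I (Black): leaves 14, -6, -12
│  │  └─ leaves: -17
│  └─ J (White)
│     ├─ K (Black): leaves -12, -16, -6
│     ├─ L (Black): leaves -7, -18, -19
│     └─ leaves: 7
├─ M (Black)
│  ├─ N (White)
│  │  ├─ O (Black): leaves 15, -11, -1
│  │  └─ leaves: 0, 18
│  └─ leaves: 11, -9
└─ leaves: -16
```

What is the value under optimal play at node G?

H: min(10, 3, 15) = 3
I: min(14, -6, -12) = -12
G: max(3, -12, -17) = 3

3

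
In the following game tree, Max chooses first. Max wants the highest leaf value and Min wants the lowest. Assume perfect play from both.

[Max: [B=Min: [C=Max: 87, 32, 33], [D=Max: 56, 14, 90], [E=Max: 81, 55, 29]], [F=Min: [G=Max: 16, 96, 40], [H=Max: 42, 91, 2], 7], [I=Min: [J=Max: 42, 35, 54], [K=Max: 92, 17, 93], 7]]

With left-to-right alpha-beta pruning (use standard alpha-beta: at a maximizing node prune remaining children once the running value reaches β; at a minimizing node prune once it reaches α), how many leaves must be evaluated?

19

C [α=-∞,β=+∞]: v=87
D [α=-∞,β=87]: v=90
E [α=-∞,β=87]: v=81
B [α=-∞,β=+∞]: v=81
G [α=81,β=+∞]: v=96
H [α=81,β=96]: v=91
F [α=81,β=+∞]: v=7
J [α=81,β=+∞]: v=54
I [α=81,β=+∞]: v=54 after child 1 ≤ α → α-cutoff, skip 2
Root [α=-∞,β=+∞]: v=81
Leaves evaluated: 19 of 23.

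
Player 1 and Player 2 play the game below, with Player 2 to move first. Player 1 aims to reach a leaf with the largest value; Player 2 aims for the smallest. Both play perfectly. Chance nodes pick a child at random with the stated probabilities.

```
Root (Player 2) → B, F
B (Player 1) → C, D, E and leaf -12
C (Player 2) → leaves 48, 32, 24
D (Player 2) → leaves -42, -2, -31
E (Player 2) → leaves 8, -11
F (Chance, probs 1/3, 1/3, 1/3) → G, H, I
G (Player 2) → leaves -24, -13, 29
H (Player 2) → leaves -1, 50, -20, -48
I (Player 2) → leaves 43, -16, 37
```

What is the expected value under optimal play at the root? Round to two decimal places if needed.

-29.33

C (Player 2): min(48, 32, 24) = 24
D (Player 2): min(-42, -2, -31) = -42
E (Player 2): min(8, -11) = -11
B (Player 1): max(24, -42, -11, -12) = 24
G (Player 2): min(-24, -13, 29) = -24
H (Player 2): min(-1, 50, -20, -48) = -48
I (Player 2): min(43, -16, 37) = -16
F (Chance): 1/3·-24 + 1/3·-48 + 1/3·-16 = -29.33
Root (Player 2): min(24, -29.33) = -29.33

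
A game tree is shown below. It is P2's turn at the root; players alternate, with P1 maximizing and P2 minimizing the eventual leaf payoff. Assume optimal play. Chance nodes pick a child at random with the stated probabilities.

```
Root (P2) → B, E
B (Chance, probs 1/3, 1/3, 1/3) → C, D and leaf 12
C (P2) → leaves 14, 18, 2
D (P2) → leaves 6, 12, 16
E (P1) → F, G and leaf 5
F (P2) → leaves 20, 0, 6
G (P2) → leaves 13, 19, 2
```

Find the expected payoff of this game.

C (P2): min(14, 18, 2) = 2
D (P2): min(6, 12, 16) = 6
B (Chance): 1/3·2 + 1/3·6 + 1/3·12 = 6.67
F (P2): min(20, 0, 6) = 0
G (P2): min(13, 19, 2) = 2
E (P1): max(0, 2, 5) = 5
Root (P2): min(6.67, 5) = 5

5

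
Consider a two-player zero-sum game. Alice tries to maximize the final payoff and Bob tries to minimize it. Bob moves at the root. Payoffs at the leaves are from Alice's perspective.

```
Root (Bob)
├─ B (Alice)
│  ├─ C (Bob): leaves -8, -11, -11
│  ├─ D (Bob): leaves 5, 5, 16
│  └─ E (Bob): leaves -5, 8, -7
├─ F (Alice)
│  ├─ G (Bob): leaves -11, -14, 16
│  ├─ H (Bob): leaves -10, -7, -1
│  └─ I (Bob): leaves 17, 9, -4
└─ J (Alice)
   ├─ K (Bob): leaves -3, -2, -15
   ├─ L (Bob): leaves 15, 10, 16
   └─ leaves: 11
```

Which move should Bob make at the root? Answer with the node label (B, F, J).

F

C (Bob): min(-8, -11, -11) = -11
D (Bob): min(5, 5, 16) = 5
E (Bob): min(-5, 8, -7) = -7
B (Alice): max(-11, 5, -7) = 5
G (Bob): min(-11, -14, 16) = -14
H (Bob): min(-10, -7, -1) = -10
I (Bob): min(17, 9, -4) = -4
F (Alice): max(-14, -10, -4) = -4
K (Bob): min(-3, -2, -15) = -15
L (Bob): min(15, 10, 16) = 10
J (Alice): max(-15, 10, 11) = 11
Root (Bob): min(5, -4, 11) = -4
Bob picks the child with the lowest value: F (value -4).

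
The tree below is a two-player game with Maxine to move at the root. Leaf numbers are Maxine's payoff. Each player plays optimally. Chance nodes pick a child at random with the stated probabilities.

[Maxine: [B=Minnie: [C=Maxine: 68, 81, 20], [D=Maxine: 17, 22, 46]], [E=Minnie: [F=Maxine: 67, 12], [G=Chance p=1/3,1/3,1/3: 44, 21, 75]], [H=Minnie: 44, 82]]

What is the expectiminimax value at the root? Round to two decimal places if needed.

C (Maxine): max(68, 81, 20) = 81
D (Maxine): max(17, 22, 46) = 46
B (Minnie): min(81, 46) = 46
F (Maxine): max(67, 12) = 67
G (Chance): 1/3·44 + 1/3·21 + 1/3·75 = 46.67
E (Minnie): min(67, 46.67) = 46.67
H (Minnie): min(44, 82) = 44
Root (Maxine): max(46, 46.67, 44) = 46.67

46.67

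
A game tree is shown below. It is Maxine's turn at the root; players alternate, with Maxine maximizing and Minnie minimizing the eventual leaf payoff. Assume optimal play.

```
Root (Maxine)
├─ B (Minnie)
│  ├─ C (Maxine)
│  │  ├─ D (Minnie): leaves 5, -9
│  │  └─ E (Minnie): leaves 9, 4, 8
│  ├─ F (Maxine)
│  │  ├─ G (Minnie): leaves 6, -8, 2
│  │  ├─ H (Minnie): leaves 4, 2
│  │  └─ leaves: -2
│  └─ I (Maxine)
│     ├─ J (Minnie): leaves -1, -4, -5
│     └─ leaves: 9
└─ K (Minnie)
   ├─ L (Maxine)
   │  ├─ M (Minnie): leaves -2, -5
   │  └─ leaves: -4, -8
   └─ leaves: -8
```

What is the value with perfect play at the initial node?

D (Minnie): min(5, -9) = -9
E (Minnie): min(9, 4, 8) = 4
C (Maxine): max(-9, 4) = 4
G (Minnie): min(6, -8, 2) = -8
H (Minnie): min(4, 2) = 2
F (Maxine): max(-8, 2, -2) = 2
J (Minnie): min(-1, -4, -5) = -5
I (Maxine): max(-5, 9) = 9
B (Minnie): min(4, 2, 9) = 2
M (Minnie): min(-2, -5) = -5
L (Maxine): max(-5, -4, -8) = -4
K (Minnie): min(-4, -8) = -8
Root (Maxine): max(2, -8) = 2

2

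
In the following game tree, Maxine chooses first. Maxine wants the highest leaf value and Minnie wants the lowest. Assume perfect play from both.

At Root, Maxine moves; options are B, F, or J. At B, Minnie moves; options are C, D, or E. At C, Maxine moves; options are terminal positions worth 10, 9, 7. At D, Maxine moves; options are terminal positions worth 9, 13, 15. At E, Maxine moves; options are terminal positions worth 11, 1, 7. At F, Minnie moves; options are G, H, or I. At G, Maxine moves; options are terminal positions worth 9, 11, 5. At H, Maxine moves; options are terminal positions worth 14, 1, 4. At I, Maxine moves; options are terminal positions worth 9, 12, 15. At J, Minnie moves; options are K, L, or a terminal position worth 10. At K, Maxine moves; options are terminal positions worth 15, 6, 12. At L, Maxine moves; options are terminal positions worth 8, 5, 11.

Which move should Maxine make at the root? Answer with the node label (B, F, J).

C (Maxine): max(10, 9, 7) = 10
D (Maxine): max(9, 13, 15) = 15
E (Maxine): max(11, 1, 7) = 11
B (Minnie): min(10, 15, 11) = 10
G (Maxine): max(9, 11, 5) = 11
H (Maxine): max(14, 1, 4) = 14
I (Maxine): max(9, 12, 15) = 15
F (Minnie): min(11, 14, 15) = 11
K (Maxine): max(15, 6, 12) = 15
L (Maxine): max(8, 5, 11) = 11
J (Minnie): min(15, 11, 10) = 10
Root (Maxine): max(10, 11, 10) = 11
Maxine picks the child with the highest value: F (value 11).

F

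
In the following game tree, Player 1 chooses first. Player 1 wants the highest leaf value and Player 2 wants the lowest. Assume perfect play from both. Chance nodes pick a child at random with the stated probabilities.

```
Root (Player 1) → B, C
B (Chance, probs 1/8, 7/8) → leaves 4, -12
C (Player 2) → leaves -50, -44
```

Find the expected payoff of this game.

-10

B (Chance): 1/8·4 + 7/8·-12 = -10
C (Player 2): min(-50, -44) = -50
Root (Player 1): max(-10, -50) = -10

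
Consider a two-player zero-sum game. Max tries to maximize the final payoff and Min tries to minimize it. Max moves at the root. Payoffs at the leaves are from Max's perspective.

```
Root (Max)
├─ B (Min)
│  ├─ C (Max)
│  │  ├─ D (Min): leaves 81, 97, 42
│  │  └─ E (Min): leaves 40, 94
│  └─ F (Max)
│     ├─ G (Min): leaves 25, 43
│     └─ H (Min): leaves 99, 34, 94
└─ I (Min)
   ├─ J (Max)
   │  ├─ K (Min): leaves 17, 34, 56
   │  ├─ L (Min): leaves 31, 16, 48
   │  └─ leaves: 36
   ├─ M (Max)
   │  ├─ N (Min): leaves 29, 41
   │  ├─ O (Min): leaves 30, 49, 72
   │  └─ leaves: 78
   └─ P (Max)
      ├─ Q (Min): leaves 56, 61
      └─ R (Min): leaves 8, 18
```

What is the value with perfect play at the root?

36

D (Min): min(81, 97, 42) = 42
E (Min): min(40, 94) = 40
C (Max): max(42, 40) = 42
G (Min): min(25, 43) = 25
H (Min): min(99, 34, 94) = 34
F (Max): max(25, 34) = 34
B (Min): min(42, 34) = 34
K (Min): min(17, 34, 56) = 17
L (Min): min(31, 16, 48) = 16
J (Max): max(17, 16, 36) = 36
N (Min): min(29, 41) = 29
O (Min): min(30, 49, 72) = 30
M (Max): max(29, 30, 78) = 78
Q (Min): min(56, 61) = 56
R (Min): min(8, 18) = 8
P (Max): max(56, 8) = 56
I (Min): min(36, 78, 56) = 36
Root (Max): max(34, 36) = 36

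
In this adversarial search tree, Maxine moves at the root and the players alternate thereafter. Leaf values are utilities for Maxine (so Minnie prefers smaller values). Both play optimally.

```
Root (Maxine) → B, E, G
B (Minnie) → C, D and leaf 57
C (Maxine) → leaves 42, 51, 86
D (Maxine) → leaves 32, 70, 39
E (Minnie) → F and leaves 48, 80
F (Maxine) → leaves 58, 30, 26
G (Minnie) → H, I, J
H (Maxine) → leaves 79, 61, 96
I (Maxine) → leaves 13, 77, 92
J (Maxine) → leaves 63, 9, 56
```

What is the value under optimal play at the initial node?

63

C (Maxine): max(42, 51, 86) = 86
D (Maxine): max(32, 70, 39) = 70
B (Minnie): min(86, 70, 57) = 57
F (Maxine): max(58, 30, 26) = 58
E (Minnie): min(58, 48, 80) = 48
H (Maxine): max(79, 61, 96) = 96
I (Maxine): max(13, 77, 92) = 92
J (Maxine): max(63, 9, 56) = 63
G (Minnie): min(96, 92, 63) = 63
Root (Maxine): max(57, 48, 63) = 63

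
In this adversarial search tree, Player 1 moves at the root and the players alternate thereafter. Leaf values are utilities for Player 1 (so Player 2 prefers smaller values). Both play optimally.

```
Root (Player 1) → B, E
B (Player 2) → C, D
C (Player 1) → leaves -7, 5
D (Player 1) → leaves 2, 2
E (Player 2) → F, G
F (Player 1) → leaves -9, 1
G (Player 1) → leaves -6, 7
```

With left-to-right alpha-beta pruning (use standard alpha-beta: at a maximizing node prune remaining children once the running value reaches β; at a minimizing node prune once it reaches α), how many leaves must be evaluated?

6

C [α=-∞,β=+∞]: v=5
D [α=-∞,β=5]: v=2
B [α=-∞,β=+∞]: v=2
F [α=2,β=+∞]: v=1
E [α=2,β=+∞]: v=1 after child 1 ≤ α → α-cutoff, skip 1
Root [α=-∞,β=+∞]: v=2
Leaves evaluated: 6 of 8.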